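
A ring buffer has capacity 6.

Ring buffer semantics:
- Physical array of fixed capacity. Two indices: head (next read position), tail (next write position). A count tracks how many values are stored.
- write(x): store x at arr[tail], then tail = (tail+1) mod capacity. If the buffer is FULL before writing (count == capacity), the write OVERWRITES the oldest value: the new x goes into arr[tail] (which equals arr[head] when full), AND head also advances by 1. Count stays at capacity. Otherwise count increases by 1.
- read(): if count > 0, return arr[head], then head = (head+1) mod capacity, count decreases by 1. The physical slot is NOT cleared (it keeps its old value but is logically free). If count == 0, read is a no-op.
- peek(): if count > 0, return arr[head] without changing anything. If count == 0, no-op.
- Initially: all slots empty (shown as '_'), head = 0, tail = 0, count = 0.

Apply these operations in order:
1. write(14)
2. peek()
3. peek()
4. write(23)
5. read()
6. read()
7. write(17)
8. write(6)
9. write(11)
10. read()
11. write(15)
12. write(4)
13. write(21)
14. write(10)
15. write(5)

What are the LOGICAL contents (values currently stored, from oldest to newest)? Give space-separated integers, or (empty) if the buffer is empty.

After op 1 (write(14)): arr=[14 _ _ _ _ _] head=0 tail=1 count=1
After op 2 (peek()): arr=[14 _ _ _ _ _] head=0 tail=1 count=1
After op 3 (peek()): arr=[14 _ _ _ _ _] head=0 tail=1 count=1
After op 4 (write(23)): arr=[14 23 _ _ _ _] head=0 tail=2 count=2
After op 5 (read()): arr=[14 23 _ _ _ _] head=1 tail=2 count=1
After op 6 (read()): arr=[14 23 _ _ _ _] head=2 tail=2 count=0
After op 7 (write(17)): arr=[14 23 17 _ _ _] head=2 tail=3 count=1
After op 8 (write(6)): arr=[14 23 17 6 _ _] head=2 tail=4 count=2
After op 9 (write(11)): arr=[14 23 17 6 11 _] head=2 tail=5 count=3
After op 10 (read()): arr=[14 23 17 6 11 _] head=3 tail=5 count=2
After op 11 (write(15)): arr=[14 23 17 6 11 15] head=3 tail=0 count=3
After op 12 (write(4)): arr=[4 23 17 6 11 15] head=3 tail=1 count=4
After op 13 (write(21)): arr=[4 21 17 6 11 15] head=3 tail=2 count=5
After op 14 (write(10)): arr=[4 21 10 6 11 15] head=3 tail=3 count=6
After op 15 (write(5)): arr=[4 21 10 5 11 15] head=4 tail=4 count=6

Answer: 11 15 4 21 10 5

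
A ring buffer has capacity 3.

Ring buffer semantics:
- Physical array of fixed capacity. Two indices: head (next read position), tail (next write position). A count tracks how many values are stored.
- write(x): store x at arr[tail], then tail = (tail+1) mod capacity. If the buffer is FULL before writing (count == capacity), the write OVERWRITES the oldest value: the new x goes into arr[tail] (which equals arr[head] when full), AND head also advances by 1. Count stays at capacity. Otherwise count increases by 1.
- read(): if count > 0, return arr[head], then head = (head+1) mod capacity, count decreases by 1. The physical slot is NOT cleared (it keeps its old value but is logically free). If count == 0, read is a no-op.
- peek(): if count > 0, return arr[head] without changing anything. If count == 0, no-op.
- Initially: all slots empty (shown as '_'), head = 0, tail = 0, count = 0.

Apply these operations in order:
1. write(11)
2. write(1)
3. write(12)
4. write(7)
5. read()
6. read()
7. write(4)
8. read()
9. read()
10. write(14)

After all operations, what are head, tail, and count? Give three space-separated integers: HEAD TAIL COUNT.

Answer: 2 0 1

Derivation:
After op 1 (write(11)): arr=[11 _ _] head=0 tail=1 count=1
After op 2 (write(1)): arr=[11 1 _] head=0 tail=2 count=2
After op 3 (write(12)): arr=[11 1 12] head=0 tail=0 count=3
After op 4 (write(7)): arr=[7 1 12] head=1 tail=1 count=3
After op 5 (read()): arr=[7 1 12] head=2 tail=1 count=2
After op 6 (read()): arr=[7 1 12] head=0 tail=1 count=1
After op 7 (write(4)): arr=[7 4 12] head=0 tail=2 count=2
After op 8 (read()): arr=[7 4 12] head=1 tail=2 count=1
After op 9 (read()): arr=[7 4 12] head=2 tail=2 count=0
After op 10 (write(14)): arr=[7 4 14] head=2 tail=0 count=1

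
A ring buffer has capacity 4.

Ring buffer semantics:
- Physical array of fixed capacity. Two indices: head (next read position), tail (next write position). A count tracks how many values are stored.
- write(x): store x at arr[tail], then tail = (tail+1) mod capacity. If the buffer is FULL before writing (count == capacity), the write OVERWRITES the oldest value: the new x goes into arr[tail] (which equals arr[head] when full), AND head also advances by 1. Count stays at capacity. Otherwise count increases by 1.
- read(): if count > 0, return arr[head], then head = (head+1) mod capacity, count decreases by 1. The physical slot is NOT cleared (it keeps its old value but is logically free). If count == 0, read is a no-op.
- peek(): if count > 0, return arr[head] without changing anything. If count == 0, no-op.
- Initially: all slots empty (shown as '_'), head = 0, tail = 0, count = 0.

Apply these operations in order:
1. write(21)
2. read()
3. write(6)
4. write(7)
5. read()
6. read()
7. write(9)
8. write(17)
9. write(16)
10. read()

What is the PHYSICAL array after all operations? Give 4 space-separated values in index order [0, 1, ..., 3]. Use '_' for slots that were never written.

Answer: 17 16 7 9

Derivation:
After op 1 (write(21)): arr=[21 _ _ _] head=0 tail=1 count=1
After op 2 (read()): arr=[21 _ _ _] head=1 tail=1 count=0
After op 3 (write(6)): arr=[21 6 _ _] head=1 tail=2 count=1
After op 4 (write(7)): arr=[21 6 7 _] head=1 tail=3 count=2
After op 5 (read()): arr=[21 6 7 _] head=2 tail=3 count=1
After op 6 (read()): arr=[21 6 7 _] head=3 tail=3 count=0
After op 7 (write(9)): arr=[21 6 7 9] head=3 tail=0 count=1
After op 8 (write(17)): arr=[17 6 7 9] head=3 tail=1 count=2
After op 9 (write(16)): arr=[17 16 7 9] head=3 tail=2 count=3
After op 10 (read()): arr=[17 16 7 9] head=0 tail=2 count=2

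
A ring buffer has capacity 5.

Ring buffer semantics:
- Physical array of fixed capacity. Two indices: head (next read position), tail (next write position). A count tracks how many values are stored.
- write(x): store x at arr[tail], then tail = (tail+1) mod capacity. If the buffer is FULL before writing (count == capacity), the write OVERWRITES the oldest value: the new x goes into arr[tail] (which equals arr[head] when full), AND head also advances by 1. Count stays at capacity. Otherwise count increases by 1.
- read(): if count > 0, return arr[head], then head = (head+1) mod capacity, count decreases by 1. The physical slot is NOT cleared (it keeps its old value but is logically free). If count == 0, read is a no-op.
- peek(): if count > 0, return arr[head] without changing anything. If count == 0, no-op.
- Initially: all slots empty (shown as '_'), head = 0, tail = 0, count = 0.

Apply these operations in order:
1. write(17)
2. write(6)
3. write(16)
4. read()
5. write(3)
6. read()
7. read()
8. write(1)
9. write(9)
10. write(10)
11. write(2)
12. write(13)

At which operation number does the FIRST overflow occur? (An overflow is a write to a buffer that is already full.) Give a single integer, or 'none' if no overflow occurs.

After op 1 (write(17)): arr=[17 _ _ _ _] head=0 tail=1 count=1
After op 2 (write(6)): arr=[17 6 _ _ _] head=0 tail=2 count=2
After op 3 (write(16)): arr=[17 6 16 _ _] head=0 tail=3 count=3
After op 4 (read()): arr=[17 6 16 _ _] head=1 tail=3 count=2
After op 5 (write(3)): arr=[17 6 16 3 _] head=1 tail=4 count=3
After op 6 (read()): arr=[17 6 16 3 _] head=2 tail=4 count=2
After op 7 (read()): arr=[17 6 16 3 _] head=3 tail=4 count=1
After op 8 (write(1)): arr=[17 6 16 3 1] head=3 tail=0 count=2
After op 9 (write(9)): arr=[9 6 16 3 1] head=3 tail=1 count=3
After op 10 (write(10)): arr=[9 10 16 3 1] head=3 tail=2 count=4
After op 11 (write(2)): arr=[9 10 2 3 1] head=3 tail=3 count=5
After op 12 (write(13)): arr=[9 10 2 13 1] head=4 tail=4 count=5

Answer: 12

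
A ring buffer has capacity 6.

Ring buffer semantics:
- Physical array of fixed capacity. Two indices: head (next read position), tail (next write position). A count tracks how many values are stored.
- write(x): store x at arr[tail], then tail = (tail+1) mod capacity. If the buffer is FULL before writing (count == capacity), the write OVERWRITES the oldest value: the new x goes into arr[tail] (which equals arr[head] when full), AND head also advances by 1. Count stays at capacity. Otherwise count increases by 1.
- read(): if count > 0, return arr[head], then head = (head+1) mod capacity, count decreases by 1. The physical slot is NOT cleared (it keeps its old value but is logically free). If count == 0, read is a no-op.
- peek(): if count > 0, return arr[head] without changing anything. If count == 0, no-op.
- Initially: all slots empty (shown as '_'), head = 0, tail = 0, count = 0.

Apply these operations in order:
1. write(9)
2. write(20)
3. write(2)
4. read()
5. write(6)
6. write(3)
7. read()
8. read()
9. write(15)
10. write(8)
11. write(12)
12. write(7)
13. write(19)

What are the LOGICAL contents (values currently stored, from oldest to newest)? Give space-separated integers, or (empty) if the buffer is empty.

After op 1 (write(9)): arr=[9 _ _ _ _ _] head=0 tail=1 count=1
After op 2 (write(20)): arr=[9 20 _ _ _ _] head=0 tail=2 count=2
After op 3 (write(2)): arr=[9 20 2 _ _ _] head=0 tail=3 count=3
After op 4 (read()): arr=[9 20 2 _ _ _] head=1 tail=3 count=2
After op 5 (write(6)): arr=[9 20 2 6 _ _] head=1 tail=4 count=3
After op 6 (write(3)): arr=[9 20 2 6 3 _] head=1 tail=5 count=4
After op 7 (read()): arr=[9 20 2 6 3 _] head=2 tail=5 count=3
After op 8 (read()): arr=[9 20 2 6 3 _] head=3 tail=5 count=2
After op 9 (write(15)): arr=[9 20 2 6 3 15] head=3 tail=0 count=3
After op 10 (write(8)): arr=[8 20 2 6 3 15] head=3 tail=1 count=4
After op 11 (write(12)): arr=[8 12 2 6 3 15] head=3 tail=2 count=5
After op 12 (write(7)): arr=[8 12 7 6 3 15] head=3 tail=3 count=6
After op 13 (write(19)): arr=[8 12 7 19 3 15] head=4 tail=4 count=6

Answer: 3 15 8 12 7 19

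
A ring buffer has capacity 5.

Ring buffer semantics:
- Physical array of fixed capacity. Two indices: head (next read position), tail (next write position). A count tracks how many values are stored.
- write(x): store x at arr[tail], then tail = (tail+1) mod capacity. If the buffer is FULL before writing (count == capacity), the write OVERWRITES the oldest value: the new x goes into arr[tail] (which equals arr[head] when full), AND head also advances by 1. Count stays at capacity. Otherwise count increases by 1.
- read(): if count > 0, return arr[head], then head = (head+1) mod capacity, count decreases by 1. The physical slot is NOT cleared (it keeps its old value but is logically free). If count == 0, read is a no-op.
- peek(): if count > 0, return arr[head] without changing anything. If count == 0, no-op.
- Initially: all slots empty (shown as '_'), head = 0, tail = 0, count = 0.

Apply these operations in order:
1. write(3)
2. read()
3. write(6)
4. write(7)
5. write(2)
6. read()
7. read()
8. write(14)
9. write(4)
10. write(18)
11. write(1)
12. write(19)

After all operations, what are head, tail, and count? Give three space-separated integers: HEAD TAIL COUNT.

After op 1 (write(3)): arr=[3 _ _ _ _] head=0 tail=1 count=1
After op 2 (read()): arr=[3 _ _ _ _] head=1 tail=1 count=0
After op 3 (write(6)): arr=[3 6 _ _ _] head=1 tail=2 count=1
After op 4 (write(7)): arr=[3 6 7 _ _] head=1 tail=3 count=2
After op 5 (write(2)): arr=[3 6 7 2 _] head=1 tail=4 count=3
After op 6 (read()): arr=[3 6 7 2 _] head=2 tail=4 count=2
After op 7 (read()): arr=[3 6 7 2 _] head=3 tail=4 count=1
After op 8 (write(14)): arr=[3 6 7 2 14] head=3 tail=0 count=2
After op 9 (write(4)): arr=[4 6 7 2 14] head=3 tail=1 count=3
After op 10 (write(18)): arr=[4 18 7 2 14] head=3 tail=2 count=4
After op 11 (write(1)): arr=[4 18 1 2 14] head=3 tail=3 count=5
After op 12 (write(19)): arr=[4 18 1 19 14] head=4 tail=4 count=5

Answer: 4 4 5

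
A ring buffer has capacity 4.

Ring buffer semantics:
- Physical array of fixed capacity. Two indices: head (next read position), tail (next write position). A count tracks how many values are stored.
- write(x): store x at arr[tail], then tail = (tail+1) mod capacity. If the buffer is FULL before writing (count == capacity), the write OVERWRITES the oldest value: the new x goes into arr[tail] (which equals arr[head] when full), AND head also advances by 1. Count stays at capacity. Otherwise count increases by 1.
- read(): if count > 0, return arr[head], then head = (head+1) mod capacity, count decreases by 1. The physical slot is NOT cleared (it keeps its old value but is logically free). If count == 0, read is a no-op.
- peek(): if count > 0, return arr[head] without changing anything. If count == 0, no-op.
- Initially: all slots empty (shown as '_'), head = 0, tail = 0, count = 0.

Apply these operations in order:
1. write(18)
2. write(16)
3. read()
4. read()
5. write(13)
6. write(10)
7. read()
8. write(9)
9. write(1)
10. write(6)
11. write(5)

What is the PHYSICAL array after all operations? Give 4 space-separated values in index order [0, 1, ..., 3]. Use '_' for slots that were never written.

After op 1 (write(18)): arr=[18 _ _ _] head=0 tail=1 count=1
After op 2 (write(16)): arr=[18 16 _ _] head=0 tail=2 count=2
After op 3 (read()): arr=[18 16 _ _] head=1 tail=2 count=1
After op 4 (read()): arr=[18 16 _ _] head=2 tail=2 count=0
After op 5 (write(13)): arr=[18 16 13 _] head=2 tail=3 count=1
After op 6 (write(10)): arr=[18 16 13 10] head=2 tail=0 count=2
After op 7 (read()): arr=[18 16 13 10] head=3 tail=0 count=1
After op 8 (write(9)): arr=[9 16 13 10] head=3 tail=1 count=2
After op 9 (write(1)): arr=[9 1 13 10] head=3 tail=2 count=3
After op 10 (write(6)): arr=[9 1 6 10] head=3 tail=3 count=4
After op 11 (write(5)): arr=[9 1 6 5] head=0 tail=0 count=4

Answer: 9 1 6 5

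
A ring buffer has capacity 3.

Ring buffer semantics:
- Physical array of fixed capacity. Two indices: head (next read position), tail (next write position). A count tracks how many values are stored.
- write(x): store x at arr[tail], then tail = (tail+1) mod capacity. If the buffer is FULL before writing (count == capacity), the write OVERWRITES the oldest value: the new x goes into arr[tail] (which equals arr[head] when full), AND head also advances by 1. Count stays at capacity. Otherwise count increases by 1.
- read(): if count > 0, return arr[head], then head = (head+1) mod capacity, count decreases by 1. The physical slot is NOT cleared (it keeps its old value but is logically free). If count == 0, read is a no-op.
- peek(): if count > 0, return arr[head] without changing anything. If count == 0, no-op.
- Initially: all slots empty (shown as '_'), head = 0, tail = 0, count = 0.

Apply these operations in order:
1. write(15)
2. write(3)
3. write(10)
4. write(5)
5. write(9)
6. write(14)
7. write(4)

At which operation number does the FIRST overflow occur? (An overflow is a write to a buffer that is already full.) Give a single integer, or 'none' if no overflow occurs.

Answer: 4

Derivation:
After op 1 (write(15)): arr=[15 _ _] head=0 tail=1 count=1
After op 2 (write(3)): arr=[15 3 _] head=0 tail=2 count=2
After op 3 (write(10)): arr=[15 3 10] head=0 tail=0 count=3
After op 4 (write(5)): arr=[5 3 10] head=1 tail=1 count=3
After op 5 (write(9)): arr=[5 9 10] head=2 tail=2 count=3
After op 6 (write(14)): arr=[5 9 14] head=0 tail=0 count=3
After op 7 (write(4)): arr=[4 9 14] head=1 tail=1 count=3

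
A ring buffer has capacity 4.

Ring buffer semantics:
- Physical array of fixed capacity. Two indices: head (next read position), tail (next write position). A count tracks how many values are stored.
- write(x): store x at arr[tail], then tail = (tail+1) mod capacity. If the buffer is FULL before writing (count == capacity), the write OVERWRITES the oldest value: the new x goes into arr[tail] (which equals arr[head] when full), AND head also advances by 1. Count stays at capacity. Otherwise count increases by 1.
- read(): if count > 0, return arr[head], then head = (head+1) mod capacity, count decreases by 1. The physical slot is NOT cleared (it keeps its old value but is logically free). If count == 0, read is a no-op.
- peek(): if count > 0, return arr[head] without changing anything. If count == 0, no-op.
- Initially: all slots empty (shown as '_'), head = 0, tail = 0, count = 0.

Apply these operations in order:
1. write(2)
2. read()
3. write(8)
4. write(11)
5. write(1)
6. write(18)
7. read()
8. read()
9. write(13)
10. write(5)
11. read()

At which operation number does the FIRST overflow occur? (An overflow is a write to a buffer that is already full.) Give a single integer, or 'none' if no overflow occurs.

After op 1 (write(2)): arr=[2 _ _ _] head=0 tail=1 count=1
After op 2 (read()): arr=[2 _ _ _] head=1 tail=1 count=0
After op 3 (write(8)): arr=[2 8 _ _] head=1 tail=2 count=1
After op 4 (write(11)): arr=[2 8 11 _] head=1 tail=3 count=2
After op 5 (write(1)): arr=[2 8 11 1] head=1 tail=0 count=3
After op 6 (write(18)): arr=[18 8 11 1] head=1 tail=1 count=4
After op 7 (read()): arr=[18 8 11 1] head=2 tail=1 count=3
After op 8 (read()): arr=[18 8 11 1] head=3 tail=1 count=2
After op 9 (write(13)): arr=[18 13 11 1] head=3 tail=2 count=3
After op 10 (write(5)): arr=[18 13 5 1] head=3 tail=3 count=4
After op 11 (read()): arr=[18 13 5 1] head=0 tail=3 count=3

Answer: none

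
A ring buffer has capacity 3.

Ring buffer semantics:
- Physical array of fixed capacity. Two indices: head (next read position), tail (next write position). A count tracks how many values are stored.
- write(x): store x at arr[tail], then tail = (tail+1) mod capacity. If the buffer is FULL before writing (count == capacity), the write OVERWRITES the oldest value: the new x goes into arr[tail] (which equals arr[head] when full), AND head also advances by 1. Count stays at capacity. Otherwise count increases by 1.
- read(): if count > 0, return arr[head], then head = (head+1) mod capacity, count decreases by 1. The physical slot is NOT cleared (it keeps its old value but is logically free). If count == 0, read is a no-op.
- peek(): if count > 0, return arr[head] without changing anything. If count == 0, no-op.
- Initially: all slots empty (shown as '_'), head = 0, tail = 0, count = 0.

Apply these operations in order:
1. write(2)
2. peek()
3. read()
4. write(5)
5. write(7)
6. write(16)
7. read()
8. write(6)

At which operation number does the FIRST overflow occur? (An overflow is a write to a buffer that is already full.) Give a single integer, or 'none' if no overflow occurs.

Answer: none

Derivation:
After op 1 (write(2)): arr=[2 _ _] head=0 tail=1 count=1
After op 2 (peek()): arr=[2 _ _] head=0 tail=1 count=1
After op 3 (read()): arr=[2 _ _] head=1 tail=1 count=0
After op 4 (write(5)): arr=[2 5 _] head=1 tail=2 count=1
After op 5 (write(7)): arr=[2 5 7] head=1 tail=0 count=2
After op 6 (write(16)): arr=[16 5 7] head=1 tail=1 count=3
After op 7 (read()): arr=[16 5 7] head=2 tail=1 count=2
After op 8 (write(6)): arr=[16 6 7] head=2 tail=2 count=3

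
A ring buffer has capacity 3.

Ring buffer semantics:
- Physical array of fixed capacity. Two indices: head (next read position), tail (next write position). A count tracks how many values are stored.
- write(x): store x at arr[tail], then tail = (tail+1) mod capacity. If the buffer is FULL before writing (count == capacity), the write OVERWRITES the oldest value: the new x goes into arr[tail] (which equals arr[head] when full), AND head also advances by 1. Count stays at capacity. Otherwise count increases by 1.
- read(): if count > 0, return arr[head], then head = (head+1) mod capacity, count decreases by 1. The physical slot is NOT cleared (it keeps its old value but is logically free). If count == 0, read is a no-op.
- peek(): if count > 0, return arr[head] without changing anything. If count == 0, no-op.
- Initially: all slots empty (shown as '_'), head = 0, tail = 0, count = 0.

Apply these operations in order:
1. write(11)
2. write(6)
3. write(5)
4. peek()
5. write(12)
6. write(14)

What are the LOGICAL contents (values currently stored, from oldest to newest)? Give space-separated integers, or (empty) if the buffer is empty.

After op 1 (write(11)): arr=[11 _ _] head=0 tail=1 count=1
After op 2 (write(6)): arr=[11 6 _] head=0 tail=2 count=2
After op 3 (write(5)): arr=[11 6 5] head=0 tail=0 count=3
After op 4 (peek()): arr=[11 6 5] head=0 tail=0 count=3
After op 5 (write(12)): arr=[12 6 5] head=1 tail=1 count=3
After op 6 (write(14)): arr=[12 14 5] head=2 tail=2 count=3

Answer: 5 12 14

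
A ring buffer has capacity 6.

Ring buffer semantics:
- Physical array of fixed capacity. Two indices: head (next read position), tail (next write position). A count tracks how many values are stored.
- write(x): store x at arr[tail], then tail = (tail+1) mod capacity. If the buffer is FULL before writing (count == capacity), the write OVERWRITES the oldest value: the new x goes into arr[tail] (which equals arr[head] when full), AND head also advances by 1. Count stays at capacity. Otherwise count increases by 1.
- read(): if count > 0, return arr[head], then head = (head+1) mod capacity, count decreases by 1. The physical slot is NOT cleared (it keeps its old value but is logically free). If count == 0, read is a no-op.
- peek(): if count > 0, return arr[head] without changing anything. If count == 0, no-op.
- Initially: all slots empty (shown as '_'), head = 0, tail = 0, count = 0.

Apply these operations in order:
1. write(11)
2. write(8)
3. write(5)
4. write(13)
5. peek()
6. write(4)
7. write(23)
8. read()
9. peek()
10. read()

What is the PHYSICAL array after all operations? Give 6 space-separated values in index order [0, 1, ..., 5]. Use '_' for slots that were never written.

After op 1 (write(11)): arr=[11 _ _ _ _ _] head=0 tail=1 count=1
After op 2 (write(8)): arr=[11 8 _ _ _ _] head=0 tail=2 count=2
After op 3 (write(5)): arr=[11 8 5 _ _ _] head=0 tail=3 count=3
After op 4 (write(13)): arr=[11 8 5 13 _ _] head=0 tail=4 count=4
After op 5 (peek()): arr=[11 8 5 13 _ _] head=0 tail=4 count=4
After op 6 (write(4)): arr=[11 8 5 13 4 _] head=0 tail=5 count=5
After op 7 (write(23)): arr=[11 8 5 13 4 23] head=0 tail=0 count=6
After op 8 (read()): arr=[11 8 5 13 4 23] head=1 tail=0 count=5
After op 9 (peek()): arr=[11 8 5 13 4 23] head=1 tail=0 count=5
After op 10 (read()): arr=[11 8 5 13 4 23] head=2 tail=0 count=4

Answer: 11 8 5 13 4 23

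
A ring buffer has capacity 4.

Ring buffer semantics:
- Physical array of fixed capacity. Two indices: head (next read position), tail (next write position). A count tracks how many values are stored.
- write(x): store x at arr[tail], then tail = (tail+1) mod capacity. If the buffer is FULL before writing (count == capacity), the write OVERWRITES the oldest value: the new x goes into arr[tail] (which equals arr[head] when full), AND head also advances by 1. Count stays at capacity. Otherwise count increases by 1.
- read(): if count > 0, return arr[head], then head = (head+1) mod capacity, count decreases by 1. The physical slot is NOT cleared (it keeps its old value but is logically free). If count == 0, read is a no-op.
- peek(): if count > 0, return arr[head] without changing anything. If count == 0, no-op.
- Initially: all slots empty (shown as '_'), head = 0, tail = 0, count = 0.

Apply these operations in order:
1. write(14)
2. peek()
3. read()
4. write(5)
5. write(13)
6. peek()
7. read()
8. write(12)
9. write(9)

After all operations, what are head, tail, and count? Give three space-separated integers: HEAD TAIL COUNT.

Answer: 2 1 3

Derivation:
After op 1 (write(14)): arr=[14 _ _ _] head=0 tail=1 count=1
After op 2 (peek()): arr=[14 _ _ _] head=0 tail=1 count=1
After op 3 (read()): arr=[14 _ _ _] head=1 tail=1 count=0
After op 4 (write(5)): arr=[14 5 _ _] head=1 tail=2 count=1
After op 5 (write(13)): arr=[14 5 13 _] head=1 tail=3 count=2
After op 6 (peek()): arr=[14 5 13 _] head=1 tail=3 count=2
After op 7 (read()): arr=[14 5 13 _] head=2 tail=3 count=1
After op 8 (write(12)): arr=[14 5 13 12] head=2 tail=0 count=2
After op 9 (write(9)): arr=[9 5 13 12] head=2 tail=1 count=3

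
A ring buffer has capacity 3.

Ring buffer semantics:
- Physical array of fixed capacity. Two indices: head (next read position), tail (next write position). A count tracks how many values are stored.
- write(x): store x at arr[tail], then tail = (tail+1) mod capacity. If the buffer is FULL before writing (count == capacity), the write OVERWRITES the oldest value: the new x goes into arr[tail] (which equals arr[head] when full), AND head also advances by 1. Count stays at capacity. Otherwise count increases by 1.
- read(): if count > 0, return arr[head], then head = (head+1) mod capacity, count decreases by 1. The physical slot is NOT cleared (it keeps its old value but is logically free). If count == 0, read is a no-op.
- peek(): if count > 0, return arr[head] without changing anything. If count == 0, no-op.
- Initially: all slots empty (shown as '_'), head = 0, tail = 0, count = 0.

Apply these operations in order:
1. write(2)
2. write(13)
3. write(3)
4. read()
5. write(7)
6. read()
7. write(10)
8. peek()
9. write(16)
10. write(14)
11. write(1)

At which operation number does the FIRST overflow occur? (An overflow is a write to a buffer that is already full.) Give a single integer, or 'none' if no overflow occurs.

After op 1 (write(2)): arr=[2 _ _] head=0 tail=1 count=1
After op 2 (write(13)): arr=[2 13 _] head=0 tail=2 count=2
After op 3 (write(3)): arr=[2 13 3] head=0 tail=0 count=3
After op 4 (read()): arr=[2 13 3] head=1 tail=0 count=2
After op 5 (write(7)): arr=[7 13 3] head=1 tail=1 count=3
After op 6 (read()): arr=[7 13 3] head=2 tail=1 count=2
After op 7 (write(10)): arr=[7 10 3] head=2 tail=2 count=3
After op 8 (peek()): arr=[7 10 3] head=2 tail=2 count=3
After op 9 (write(16)): arr=[7 10 16] head=0 tail=0 count=3
After op 10 (write(14)): arr=[14 10 16] head=1 tail=1 count=3
After op 11 (write(1)): arr=[14 1 16] head=2 tail=2 count=3

Answer: 9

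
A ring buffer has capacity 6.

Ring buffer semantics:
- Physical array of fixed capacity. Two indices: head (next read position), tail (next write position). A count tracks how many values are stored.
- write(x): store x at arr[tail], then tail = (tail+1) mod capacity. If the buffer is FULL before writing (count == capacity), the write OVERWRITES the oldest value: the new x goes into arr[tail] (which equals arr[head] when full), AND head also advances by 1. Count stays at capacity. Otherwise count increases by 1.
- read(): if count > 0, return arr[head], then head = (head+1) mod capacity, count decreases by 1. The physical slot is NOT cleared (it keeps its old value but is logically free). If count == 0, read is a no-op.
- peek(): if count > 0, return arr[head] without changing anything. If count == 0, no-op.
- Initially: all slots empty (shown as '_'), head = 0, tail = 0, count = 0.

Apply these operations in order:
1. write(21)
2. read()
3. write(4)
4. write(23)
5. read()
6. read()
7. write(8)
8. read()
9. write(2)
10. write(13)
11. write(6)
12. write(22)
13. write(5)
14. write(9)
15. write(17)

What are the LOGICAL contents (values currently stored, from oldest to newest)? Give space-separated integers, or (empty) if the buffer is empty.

Answer: 13 6 22 5 9 17

Derivation:
After op 1 (write(21)): arr=[21 _ _ _ _ _] head=0 tail=1 count=1
After op 2 (read()): arr=[21 _ _ _ _ _] head=1 tail=1 count=0
After op 3 (write(4)): arr=[21 4 _ _ _ _] head=1 tail=2 count=1
After op 4 (write(23)): arr=[21 4 23 _ _ _] head=1 tail=3 count=2
After op 5 (read()): arr=[21 4 23 _ _ _] head=2 tail=3 count=1
After op 6 (read()): arr=[21 4 23 _ _ _] head=3 tail=3 count=0
After op 7 (write(8)): arr=[21 4 23 8 _ _] head=3 tail=4 count=1
After op 8 (read()): arr=[21 4 23 8 _ _] head=4 tail=4 count=0
After op 9 (write(2)): arr=[21 4 23 8 2 _] head=4 tail=5 count=1
After op 10 (write(13)): arr=[21 4 23 8 2 13] head=4 tail=0 count=2
After op 11 (write(6)): arr=[6 4 23 8 2 13] head=4 tail=1 count=3
After op 12 (write(22)): arr=[6 22 23 8 2 13] head=4 tail=2 count=4
After op 13 (write(5)): arr=[6 22 5 8 2 13] head=4 tail=3 count=5
After op 14 (write(9)): arr=[6 22 5 9 2 13] head=4 tail=4 count=6
After op 15 (write(17)): arr=[6 22 5 9 17 13] head=5 tail=5 count=6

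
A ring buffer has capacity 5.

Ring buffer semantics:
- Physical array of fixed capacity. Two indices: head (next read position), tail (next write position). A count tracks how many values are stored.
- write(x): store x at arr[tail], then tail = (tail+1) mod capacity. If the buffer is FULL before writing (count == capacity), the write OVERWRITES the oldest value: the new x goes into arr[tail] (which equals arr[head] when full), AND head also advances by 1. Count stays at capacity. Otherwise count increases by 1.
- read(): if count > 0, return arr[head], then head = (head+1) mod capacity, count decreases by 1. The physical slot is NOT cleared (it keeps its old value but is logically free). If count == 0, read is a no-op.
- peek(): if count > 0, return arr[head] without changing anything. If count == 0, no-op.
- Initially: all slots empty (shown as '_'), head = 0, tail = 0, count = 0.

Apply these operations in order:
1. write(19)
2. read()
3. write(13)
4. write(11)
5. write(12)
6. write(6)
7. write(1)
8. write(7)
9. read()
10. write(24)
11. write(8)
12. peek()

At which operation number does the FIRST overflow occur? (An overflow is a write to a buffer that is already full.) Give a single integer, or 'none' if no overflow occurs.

Answer: 8

Derivation:
After op 1 (write(19)): arr=[19 _ _ _ _] head=0 tail=1 count=1
After op 2 (read()): arr=[19 _ _ _ _] head=1 tail=1 count=0
After op 3 (write(13)): arr=[19 13 _ _ _] head=1 tail=2 count=1
After op 4 (write(11)): arr=[19 13 11 _ _] head=1 tail=3 count=2
After op 5 (write(12)): arr=[19 13 11 12 _] head=1 tail=4 count=3
After op 6 (write(6)): arr=[19 13 11 12 6] head=1 tail=0 count=4
After op 7 (write(1)): arr=[1 13 11 12 6] head=1 tail=1 count=5
After op 8 (write(7)): arr=[1 7 11 12 6] head=2 tail=2 count=5
After op 9 (read()): arr=[1 7 11 12 6] head=3 tail=2 count=4
After op 10 (write(24)): arr=[1 7 24 12 6] head=3 tail=3 count=5
After op 11 (write(8)): arr=[1 7 24 8 6] head=4 tail=4 count=5
After op 12 (peek()): arr=[1 7 24 8 6] head=4 tail=4 count=5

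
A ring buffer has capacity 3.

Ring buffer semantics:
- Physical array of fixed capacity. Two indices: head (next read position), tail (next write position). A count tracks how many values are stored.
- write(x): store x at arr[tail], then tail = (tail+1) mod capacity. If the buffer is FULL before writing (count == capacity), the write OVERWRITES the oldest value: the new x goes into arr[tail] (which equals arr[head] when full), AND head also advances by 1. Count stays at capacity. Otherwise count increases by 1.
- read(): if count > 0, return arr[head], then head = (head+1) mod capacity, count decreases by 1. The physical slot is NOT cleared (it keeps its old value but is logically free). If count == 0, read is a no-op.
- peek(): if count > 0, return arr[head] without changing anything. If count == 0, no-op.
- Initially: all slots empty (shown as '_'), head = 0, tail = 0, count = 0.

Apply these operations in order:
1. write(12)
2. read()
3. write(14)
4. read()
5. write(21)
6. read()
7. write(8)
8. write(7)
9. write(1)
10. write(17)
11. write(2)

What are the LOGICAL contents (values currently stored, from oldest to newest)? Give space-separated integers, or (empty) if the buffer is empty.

After op 1 (write(12)): arr=[12 _ _] head=0 tail=1 count=1
After op 2 (read()): arr=[12 _ _] head=1 tail=1 count=0
After op 3 (write(14)): arr=[12 14 _] head=1 tail=2 count=1
After op 4 (read()): arr=[12 14 _] head=2 tail=2 count=0
After op 5 (write(21)): arr=[12 14 21] head=2 tail=0 count=1
After op 6 (read()): arr=[12 14 21] head=0 tail=0 count=0
After op 7 (write(8)): arr=[8 14 21] head=0 tail=1 count=1
After op 8 (write(7)): arr=[8 7 21] head=0 tail=2 count=2
After op 9 (write(1)): arr=[8 7 1] head=0 tail=0 count=3
After op 10 (write(17)): arr=[17 7 1] head=1 tail=1 count=3
After op 11 (write(2)): arr=[17 2 1] head=2 tail=2 count=3

Answer: 1 17 2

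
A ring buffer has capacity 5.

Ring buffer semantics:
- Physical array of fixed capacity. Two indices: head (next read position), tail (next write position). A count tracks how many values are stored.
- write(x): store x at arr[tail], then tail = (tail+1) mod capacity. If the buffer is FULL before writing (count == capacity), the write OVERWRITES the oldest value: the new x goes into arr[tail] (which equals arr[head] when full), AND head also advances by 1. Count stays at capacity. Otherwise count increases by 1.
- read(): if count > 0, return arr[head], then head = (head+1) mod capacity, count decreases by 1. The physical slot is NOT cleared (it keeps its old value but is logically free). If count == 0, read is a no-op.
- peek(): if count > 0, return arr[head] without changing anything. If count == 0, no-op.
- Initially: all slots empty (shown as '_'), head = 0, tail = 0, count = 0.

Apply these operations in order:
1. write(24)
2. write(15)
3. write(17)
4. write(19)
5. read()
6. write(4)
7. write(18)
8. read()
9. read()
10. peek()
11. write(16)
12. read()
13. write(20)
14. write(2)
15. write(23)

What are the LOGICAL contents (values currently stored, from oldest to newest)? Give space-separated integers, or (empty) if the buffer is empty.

Answer: 18 16 20 2 23

Derivation:
After op 1 (write(24)): arr=[24 _ _ _ _] head=0 tail=1 count=1
After op 2 (write(15)): arr=[24 15 _ _ _] head=0 tail=2 count=2
After op 3 (write(17)): arr=[24 15 17 _ _] head=0 tail=3 count=3
After op 4 (write(19)): arr=[24 15 17 19 _] head=0 tail=4 count=4
After op 5 (read()): arr=[24 15 17 19 _] head=1 tail=4 count=3
After op 6 (write(4)): arr=[24 15 17 19 4] head=1 tail=0 count=4
After op 7 (write(18)): arr=[18 15 17 19 4] head=1 tail=1 count=5
After op 8 (read()): arr=[18 15 17 19 4] head=2 tail=1 count=4
After op 9 (read()): arr=[18 15 17 19 4] head=3 tail=1 count=3
After op 10 (peek()): arr=[18 15 17 19 4] head=3 tail=1 count=3
After op 11 (write(16)): arr=[18 16 17 19 4] head=3 tail=2 count=4
After op 12 (read()): arr=[18 16 17 19 4] head=4 tail=2 count=3
After op 13 (write(20)): arr=[18 16 20 19 4] head=4 tail=3 count=4
After op 14 (write(2)): arr=[18 16 20 2 4] head=4 tail=4 count=5
After op 15 (write(23)): arr=[18 16 20 2 23] head=0 tail=0 count=5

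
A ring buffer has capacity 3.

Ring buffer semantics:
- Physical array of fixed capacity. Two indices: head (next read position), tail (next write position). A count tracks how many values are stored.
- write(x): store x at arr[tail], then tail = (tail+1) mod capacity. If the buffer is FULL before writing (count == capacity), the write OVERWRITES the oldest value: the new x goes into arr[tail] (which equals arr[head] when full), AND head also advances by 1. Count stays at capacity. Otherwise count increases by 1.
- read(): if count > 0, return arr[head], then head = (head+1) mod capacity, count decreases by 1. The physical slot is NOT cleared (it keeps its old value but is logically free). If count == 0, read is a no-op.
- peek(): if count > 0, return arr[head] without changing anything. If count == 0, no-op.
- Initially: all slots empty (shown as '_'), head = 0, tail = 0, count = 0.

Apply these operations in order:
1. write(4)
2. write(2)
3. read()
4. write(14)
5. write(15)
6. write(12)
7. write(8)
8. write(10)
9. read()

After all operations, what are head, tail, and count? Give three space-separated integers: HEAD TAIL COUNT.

After op 1 (write(4)): arr=[4 _ _] head=0 tail=1 count=1
After op 2 (write(2)): arr=[4 2 _] head=0 tail=2 count=2
After op 3 (read()): arr=[4 2 _] head=1 tail=2 count=1
After op 4 (write(14)): arr=[4 2 14] head=1 tail=0 count=2
After op 5 (write(15)): arr=[15 2 14] head=1 tail=1 count=3
After op 6 (write(12)): arr=[15 12 14] head=2 tail=2 count=3
After op 7 (write(8)): arr=[15 12 8] head=0 tail=0 count=3
After op 8 (write(10)): arr=[10 12 8] head=1 tail=1 count=3
After op 9 (read()): arr=[10 12 8] head=2 tail=1 count=2

Answer: 2 1 2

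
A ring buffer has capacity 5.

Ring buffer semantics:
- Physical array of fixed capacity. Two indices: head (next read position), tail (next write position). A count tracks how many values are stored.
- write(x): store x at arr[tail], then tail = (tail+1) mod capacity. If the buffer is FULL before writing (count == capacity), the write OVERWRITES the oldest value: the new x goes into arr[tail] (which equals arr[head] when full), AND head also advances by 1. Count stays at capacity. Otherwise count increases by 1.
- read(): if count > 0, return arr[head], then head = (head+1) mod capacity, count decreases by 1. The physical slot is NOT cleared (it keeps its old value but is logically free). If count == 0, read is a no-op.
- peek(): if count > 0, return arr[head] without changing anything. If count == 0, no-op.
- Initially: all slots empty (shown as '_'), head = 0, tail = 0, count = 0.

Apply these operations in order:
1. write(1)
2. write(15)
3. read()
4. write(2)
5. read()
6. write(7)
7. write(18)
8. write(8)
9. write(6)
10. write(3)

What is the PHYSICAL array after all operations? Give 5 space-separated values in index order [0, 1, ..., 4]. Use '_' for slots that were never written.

After op 1 (write(1)): arr=[1 _ _ _ _] head=0 tail=1 count=1
After op 2 (write(15)): arr=[1 15 _ _ _] head=0 tail=2 count=2
After op 3 (read()): arr=[1 15 _ _ _] head=1 tail=2 count=1
After op 4 (write(2)): arr=[1 15 2 _ _] head=1 tail=3 count=2
After op 5 (read()): arr=[1 15 2 _ _] head=2 tail=3 count=1
After op 6 (write(7)): arr=[1 15 2 7 _] head=2 tail=4 count=2
After op 7 (write(18)): arr=[1 15 2 7 18] head=2 tail=0 count=3
After op 8 (write(8)): arr=[8 15 2 7 18] head=2 tail=1 count=4
After op 9 (write(6)): arr=[8 6 2 7 18] head=2 tail=2 count=5
After op 10 (write(3)): arr=[8 6 3 7 18] head=3 tail=3 count=5

Answer: 8 6 3 7 18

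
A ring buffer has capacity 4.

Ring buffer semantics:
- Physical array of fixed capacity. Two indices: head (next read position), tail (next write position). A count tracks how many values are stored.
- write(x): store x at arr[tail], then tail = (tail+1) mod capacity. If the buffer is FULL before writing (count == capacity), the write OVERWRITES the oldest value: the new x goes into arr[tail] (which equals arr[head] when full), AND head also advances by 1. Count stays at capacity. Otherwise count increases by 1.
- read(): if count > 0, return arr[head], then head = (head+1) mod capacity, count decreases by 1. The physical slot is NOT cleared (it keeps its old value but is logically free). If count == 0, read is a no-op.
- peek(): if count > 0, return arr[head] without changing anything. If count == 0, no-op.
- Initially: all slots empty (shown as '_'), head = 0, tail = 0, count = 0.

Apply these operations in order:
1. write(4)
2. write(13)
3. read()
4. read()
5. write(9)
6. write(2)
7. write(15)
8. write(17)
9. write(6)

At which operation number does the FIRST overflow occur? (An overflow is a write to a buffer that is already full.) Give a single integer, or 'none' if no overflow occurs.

After op 1 (write(4)): arr=[4 _ _ _] head=0 tail=1 count=1
After op 2 (write(13)): arr=[4 13 _ _] head=0 tail=2 count=2
After op 3 (read()): arr=[4 13 _ _] head=1 tail=2 count=1
After op 4 (read()): arr=[4 13 _ _] head=2 tail=2 count=0
After op 5 (write(9)): arr=[4 13 9 _] head=2 tail=3 count=1
After op 6 (write(2)): arr=[4 13 9 2] head=2 tail=0 count=2
After op 7 (write(15)): arr=[15 13 9 2] head=2 tail=1 count=3
After op 8 (write(17)): arr=[15 17 9 2] head=2 tail=2 count=4
After op 9 (write(6)): arr=[15 17 6 2] head=3 tail=3 count=4

Answer: 9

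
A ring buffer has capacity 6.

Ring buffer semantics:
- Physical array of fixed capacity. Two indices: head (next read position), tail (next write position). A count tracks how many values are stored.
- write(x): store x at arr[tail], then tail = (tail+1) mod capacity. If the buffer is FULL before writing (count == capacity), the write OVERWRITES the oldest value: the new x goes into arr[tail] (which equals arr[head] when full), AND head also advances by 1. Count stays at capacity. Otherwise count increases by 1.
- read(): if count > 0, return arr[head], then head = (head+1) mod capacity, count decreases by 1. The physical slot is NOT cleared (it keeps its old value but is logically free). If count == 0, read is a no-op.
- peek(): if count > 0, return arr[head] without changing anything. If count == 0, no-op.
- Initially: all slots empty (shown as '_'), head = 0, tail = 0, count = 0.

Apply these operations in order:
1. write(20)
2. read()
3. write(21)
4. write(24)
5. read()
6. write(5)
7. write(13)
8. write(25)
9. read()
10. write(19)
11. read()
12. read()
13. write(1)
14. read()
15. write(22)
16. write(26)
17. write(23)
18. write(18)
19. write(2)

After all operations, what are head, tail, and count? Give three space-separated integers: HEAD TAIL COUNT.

After op 1 (write(20)): arr=[20 _ _ _ _ _] head=0 tail=1 count=1
After op 2 (read()): arr=[20 _ _ _ _ _] head=1 tail=1 count=0
After op 3 (write(21)): arr=[20 21 _ _ _ _] head=1 tail=2 count=1
After op 4 (write(24)): arr=[20 21 24 _ _ _] head=1 tail=3 count=2
After op 5 (read()): arr=[20 21 24 _ _ _] head=2 tail=3 count=1
After op 6 (write(5)): arr=[20 21 24 5 _ _] head=2 tail=4 count=2
After op 7 (write(13)): arr=[20 21 24 5 13 _] head=2 tail=5 count=3
After op 8 (write(25)): arr=[20 21 24 5 13 25] head=2 tail=0 count=4
After op 9 (read()): arr=[20 21 24 5 13 25] head=3 tail=0 count=3
After op 10 (write(19)): arr=[19 21 24 5 13 25] head=3 tail=1 count=4
After op 11 (read()): arr=[19 21 24 5 13 25] head=4 tail=1 count=3
After op 12 (read()): arr=[19 21 24 5 13 25] head=5 tail=1 count=2
After op 13 (write(1)): arr=[19 1 24 5 13 25] head=5 tail=2 count=3
After op 14 (read()): arr=[19 1 24 5 13 25] head=0 tail=2 count=2
After op 15 (write(22)): arr=[19 1 22 5 13 25] head=0 tail=3 count=3
After op 16 (write(26)): arr=[19 1 22 26 13 25] head=0 tail=4 count=4
After op 17 (write(23)): arr=[19 1 22 26 23 25] head=0 tail=5 count=5
After op 18 (write(18)): arr=[19 1 22 26 23 18] head=0 tail=0 count=6
After op 19 (write(2)): arr=[2 1 22 26 23 18] head=1 tail=1 count=6

Answer: 1 1 6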